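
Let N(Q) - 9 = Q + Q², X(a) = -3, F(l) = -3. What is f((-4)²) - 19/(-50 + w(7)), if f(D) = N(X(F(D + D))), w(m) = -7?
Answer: 46/3 ≈ 15.333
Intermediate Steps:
N(Q) = 9 + Q + Q² (N(Q) = 9 + (Q + Q²) = 9 + Q + Q²)
f(D) = 15 (f(D) = 9 - 3 + (-3)² = 9 - 3 + 9 = 15)
f((-4)²) - 19/(-50 + w(7)) = 15 - 19/(-50 - 7) = 15 - 19/(-57) = 15 - 1/57*(-19) = 15 + ⅓ = 46/3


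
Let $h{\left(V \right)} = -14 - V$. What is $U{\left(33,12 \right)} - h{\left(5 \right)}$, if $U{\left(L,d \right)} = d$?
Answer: $31$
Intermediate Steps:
$U{\left(33,12 \right)} - h{\left(5 \right)} = 12 - \left(-14 - 5\right) = 12 - -19 = 12 + 19 = 31$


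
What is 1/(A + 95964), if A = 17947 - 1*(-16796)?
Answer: 1/130707 ≈ 7.6507e-6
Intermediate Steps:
A = 34743 (A = 17947 + 16796 = 34743)
1/(A + 95964) = 1/(34743 + 95964) = 1/130707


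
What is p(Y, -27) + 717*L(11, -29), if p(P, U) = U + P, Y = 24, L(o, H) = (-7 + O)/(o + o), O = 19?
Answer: 4269/11 ≈ 388.09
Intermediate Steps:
L(o, H) = 6/o (L(o, H) = (-7 + 19)/(o + o) = 12/((2*o)) = 12*(1/(2*o)) = 6/o)
p(P, U) = P + U
p(Y, -27) + 717*L(11, -29) = (24 - 27) + 717*(6/11) = -3 + 717*(6*(1/11)) = -3 + 717*(6/11) = -3 + 4302/11 = 4269/11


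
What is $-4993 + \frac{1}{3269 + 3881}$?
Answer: $- \frac{35699949}{7150} \approx -4993.0$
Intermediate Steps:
$-4993 + \frac{1}{3269 + 3881} = -4993 + \frac{1}{7150} = - \frac{35699949}{7150}$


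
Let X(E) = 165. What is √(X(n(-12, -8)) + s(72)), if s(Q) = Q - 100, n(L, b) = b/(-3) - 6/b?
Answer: √137 ≈ 11.705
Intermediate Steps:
n(L, b) = -6/b - b/3 (n(L, b) = b*(-⅓) - 6/b = -b/3 - 6/b = -6/b - b/3)
s(Q) = -100 + Q
√(X(n(-12, -8)) + s(72)) = √(165 + (-100 + 72)) = √(165 - 28) = √137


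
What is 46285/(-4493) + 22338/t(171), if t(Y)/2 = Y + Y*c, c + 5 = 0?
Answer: -9093473/341468 ≈ -26.631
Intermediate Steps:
c = -5 (c = -5 + 0 = -5)
t(Y) = -8*Y (t(Y) = 2*(Y + Y*(-5)) = 2*(Y - 5*Y) = 2*(-4*Y) = -8*Y)
46285/(-4493) + 22338/t(171) = 46285/(-4493) + 22338/((-8*171)) = 46285*(-1/4493) + 22338/(-1368) = -46285/4493 + 22338*(-1/1368) = -46285/4493 - 1241/76 = -9093473/341468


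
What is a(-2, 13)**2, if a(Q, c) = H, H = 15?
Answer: 225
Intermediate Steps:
a(Q, c) = 15
a(-2, 13)**2 = 15**2 = 225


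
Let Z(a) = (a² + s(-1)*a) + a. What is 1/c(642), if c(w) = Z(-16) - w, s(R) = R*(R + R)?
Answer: -1/434 ≈ -0.0023041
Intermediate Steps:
s(R) = 2*R² (s(R) = R*(2*R) = 2*R²)
Z(a) = a² + 3*a (Z(a) = (a² + (2*(-1)²)*a) + a = (a² + (2*1)*a) + a = (a² + 2*a) + a = a² + 3*a)
c(w) = 208 - w (c(w) = -16*(3 - 16) - w = -16*(-13) - w = 208 - w)
1/c(642) = 1/(208 - 1*642) = 1/(208 - 642) = 1/(-434) = -1/434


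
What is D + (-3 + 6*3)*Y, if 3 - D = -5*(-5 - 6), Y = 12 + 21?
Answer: 443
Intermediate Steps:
Y = 33
D = -52 (D = 3 - (-5)*(-5 - 6) = 3 - (-5)*(-11) = 3 - 1*55 = 3 - 55 = -52)
D + (-3 + 6*3)*Y = -52 + (-3 + 6*3)*33 = -52 + (-3 + 18)*33 = -52 + 15*33 = -52 + 495 = 443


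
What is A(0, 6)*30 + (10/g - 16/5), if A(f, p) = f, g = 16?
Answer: -103/40 ≈ -2.5750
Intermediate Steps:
A(0, 6)*30 + (10/g - 16/5) = 0*30 + (10/16 - 16/5) = 0 + (10*(1/16) - 16*⅕) = 0 + (5/8 - 16/5) = 0 - 103/40 = -103/40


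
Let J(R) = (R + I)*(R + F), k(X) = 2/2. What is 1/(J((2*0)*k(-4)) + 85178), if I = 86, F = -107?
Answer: 1/75976 ≈ 1.3162e-5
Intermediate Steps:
k(X) = 1 (k(X) = 2*(1/2) = 1)
J(R) = (-107 + R)*(86 + R) (J(R) = (R + 86)*(R - 107) = (86 + R)*(-107 + R) = (-107 + R)*(86 + R))
1/(J((2*0)*k(-4)) + 85178) = 1/((-9202 + ((2*0)*1)**2 - 21*2*0) + 85178) = 1/((-9202 + (0*1)**2 - 0) + 85178) = 1/((-9202 + 0**2 - 21*0) + 85178) = 1/((-9202 + 0 + 0) + 85178) = 1/(-9202 + 85178) = 1/75976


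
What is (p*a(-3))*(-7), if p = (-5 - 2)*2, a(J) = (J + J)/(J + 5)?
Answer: -294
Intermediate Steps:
a(J) = 2*J/(5 + J) (a(J) = (2*J)/(5 + J) = 2*J/(5 + J))
p = -14 (p = -7*2 = -14)
(p*a(-3))*(-7) = -28*(-3)/(5 - 3)*(-7) = -28*(-3)/2*(-7) = -14*(-3)*(-7) = 42*(-7) = -294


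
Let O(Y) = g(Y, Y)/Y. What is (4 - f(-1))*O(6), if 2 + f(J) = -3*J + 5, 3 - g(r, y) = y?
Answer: 1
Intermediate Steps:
g(r, y) = 3 - y
f(J) = 3 - 3*J (f(J) = -2 + (-3*J + 5) = -2 + (5 - 3*J) = 3 - 3*J)
O(Y) = (3 - Y)/Y
(4 - f(-1))*O(6) = (4 - (3 - 3*(-1)))*((3 - 1*6)/6) = (4 - (3 + 3))*((3 - 6)/6) = (4 - 1*6)*((⅙)*(-3)) = (4 - 6)*(-½) = -2*(-½) = 1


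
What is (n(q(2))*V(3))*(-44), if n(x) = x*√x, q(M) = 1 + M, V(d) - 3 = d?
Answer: -792*√3 ≈ -1371.8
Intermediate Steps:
V(d) = 3 + d
n(x) = x^(3/2)
(n(q(2))*V(3))*(-44) = ((1 + 2)^(3/2)*(3 + 3))*(-44) = (3^(3/2)*6)*(-44) = ((3*√3)*6)*(-44) = (18*√3)*(-44) = -792*√3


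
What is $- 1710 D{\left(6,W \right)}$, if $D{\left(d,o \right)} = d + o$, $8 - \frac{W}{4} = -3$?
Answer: $-85500$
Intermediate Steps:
$W = 44$ ($W = 32 - -12 = 32 + 12 = 44$)
$- 1710 D{\left(6,W \right)} = - 1710 \left(6 + 44\right) = \left(-1710\right) 50 = -85500$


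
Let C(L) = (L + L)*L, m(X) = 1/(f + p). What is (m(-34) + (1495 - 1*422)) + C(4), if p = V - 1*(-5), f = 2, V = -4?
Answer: 3316/3 ≈ 1105.3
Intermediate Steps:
p = 1 (p = -4 - 1*(-5) = -4 + 5 = 1)
m(X) = ⅓ (m(X) = 1/(2 + 1) = 1/3 = ⅓)
C(L) = 2*L² (C(L) = (2*L)*L = 2*L²)
(m(-34) + (1495 - 1*422)) + C(4) = (⅓ + (1495 - 1*422)) + 2*4² = (⅓ + (1495 - 422)) + 2*16 = (⅓ + 1073) + 32 = 3220/3 + 32 = 3316/3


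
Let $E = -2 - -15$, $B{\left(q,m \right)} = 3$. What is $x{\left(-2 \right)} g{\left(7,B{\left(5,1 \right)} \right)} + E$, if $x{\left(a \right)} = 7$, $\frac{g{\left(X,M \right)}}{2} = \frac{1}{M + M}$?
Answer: $\frac{46}{3} \approx 15.333$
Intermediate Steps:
$g{\left(X,M \right)} = \frac{1}{M}$ ($g{\left(X,M \right)} = \frac{2}{M + M} = \frac{2}{2 M} = 2 \frac{1}{2 M} = \frac{1}{M}$)
$E = 13$ ($E = -2 + 15 = 13$)
$x{\left(-2 \right)} g{\left(7,B{\left(5,1 \right)} \right)} + E = \frac{7}{3} + 13 = \frac{46}{3}$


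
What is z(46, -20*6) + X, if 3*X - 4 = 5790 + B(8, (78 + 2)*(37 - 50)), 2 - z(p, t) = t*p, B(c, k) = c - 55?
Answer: 22313/3 ≈ 7437.7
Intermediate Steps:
B(c, k) = -55 + c
z(p, t) = 2 - p*t (z(p, t) = 2 - t*p = 2 - p*t)
X = 5747/3 (X = 4/3 + (5790 + (-55 + 8))/3 = 4/3 + (5790 - 47)/3 = 4/3 + (1/3)*5743 = 4/3 + 5743/3 = 5747/3 ≈ 1915.7)
z(46, -20*6) + X = (2 - 1*46*(-20*6)) + 5747/3 = (2 - 1*46*(-120)) + 5747/3 = (2 + 5520) + 5747/3 = 5522 + 5747/3 = 22313/3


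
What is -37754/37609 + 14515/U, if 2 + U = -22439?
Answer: -1393132149/843983569 ≈ -1.6507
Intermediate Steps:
U = -22441 (U = -2 - 22439 = -22441)
-37754/37609 + 14515/U = -37754/37609 + 14515/(-22441) = -37754*1/37609 + 14515*(-1/22441) = -37754/37609 - 14515/22441 = -1393132149/843983569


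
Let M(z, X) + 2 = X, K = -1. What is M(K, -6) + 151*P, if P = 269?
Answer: 40611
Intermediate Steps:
M(z, X) = -2 + X
M(K, -6) + 151*P = (-2 - 6) + 151*269 = -8 + 40619 = 40611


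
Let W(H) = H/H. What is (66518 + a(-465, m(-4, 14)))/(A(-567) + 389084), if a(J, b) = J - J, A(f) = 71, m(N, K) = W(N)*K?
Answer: 66518/389155 ≈ 0.17093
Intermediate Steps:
W(H) = 1
m(N, K) = K (m(N, K) = 1*K = K)
a(J, b) = 0
(66518 + a(-465, m(-4, 14)))/(A(-567) + 389084) = (66518 + 0)/(71 + 389084) = 66518/389155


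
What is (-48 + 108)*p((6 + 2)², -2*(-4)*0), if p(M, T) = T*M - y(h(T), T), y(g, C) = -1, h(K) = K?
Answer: 60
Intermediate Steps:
p(M, T) = 1 + M*T (p(M, T) = T*M - 1*(-1) = M*T + 1 = 1 + M*T)
(-48 + 108)*p((6 + 2)², -2*(-4)*0) = (-48 + 108)*(1 + (6 + 2)²*(-2*(-4)*0)) = 60*(1 + 8²*(8*0)) = 60*(1 + 64*0) = 60*(1 + 0) = 60*1 = 60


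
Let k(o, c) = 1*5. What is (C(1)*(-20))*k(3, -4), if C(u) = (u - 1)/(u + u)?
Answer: 0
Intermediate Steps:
C(u) = (-1 + u)/(2*u) (C(u) = (-1 + u)/((2*u)) = (-1 + u)*(1/(2*u)) = (-1 + u)/(2*u))
k(o, c) = 5
(C(1)*(-20))*k(3, -4) = (((1/2)*(-1 + 1)/1)*(-20))*5 = (((1/2)*1*0)*(-20))*5 = (0*(-20))*5 = 0*5 = 0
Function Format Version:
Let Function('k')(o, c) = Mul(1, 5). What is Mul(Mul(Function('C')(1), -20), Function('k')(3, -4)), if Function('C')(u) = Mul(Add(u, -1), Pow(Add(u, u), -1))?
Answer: 0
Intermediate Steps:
Function('C')(u) = Mul(Rational(1, 2), Pow(u, -1), Add(-1, u)) (Function('C')(u) = Mul(Add(-1, u), Pow(Mul(2, u), -1)) = Mul(Add(-1, u), Mul(Rational(1, 2), Pow(u, -1))) = Mul(Rational(1, 2), Pow(u, -1), Add(-1, u)))
Function('k')(o, c) = 5
Mul(Mul(Function('C')(1), -20), Function('k')(3, -4)) = Mul(Mul(Mul(Rational(1, 2), Pow(1, -1), Add(-1, 1)), -20), 5) = Mul(Mul(Mul(Rational(1, 2), 1, 0), -20), 5) = Mul(Mul(0, -20), 5) = Mul(0, 5) = 0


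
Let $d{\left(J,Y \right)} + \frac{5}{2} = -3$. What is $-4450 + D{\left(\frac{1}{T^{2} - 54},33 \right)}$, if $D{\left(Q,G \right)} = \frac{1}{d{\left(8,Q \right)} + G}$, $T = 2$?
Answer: $- \frac{244748}{55} \approx -4450.0$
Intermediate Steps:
$d{\left(J,Y \right)} = - \frac{11}{2}$ ($d{\left(J,Y \right)} = - \frac{5}{2} - 3 = - \frac{11}{2}$)
$D{\left(Q,G \right)} = \frac{1}{- \frac{11}{2} + G}$
$-4450 + D{\left(\frac{1}{T^{2} - 54},33 \right)} = -4450 + \frac{2}{-11 + 2 \cdot 33} = -4450 + \frac{2}{-11 + 66} = -4450 + \frac{2}{55} = - \frac{244748}{55}$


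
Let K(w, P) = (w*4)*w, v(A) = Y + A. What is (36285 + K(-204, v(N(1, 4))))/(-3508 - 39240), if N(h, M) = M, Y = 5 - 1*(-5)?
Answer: -202749/42748 ≈ -4.7429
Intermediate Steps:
Y = 10 (Y = 5 + 5 = 10)
v(A) = 10 + A
K(w, P) = 4*w² (K(w, P) = (4*w)*w = 4*w²)
(36285 + K(-204, v(N(1, 4))))/(-3508 - 39240) = (36285 + 4*(-204)²)/(-3508 - 39240) = (36285 + 4*41616)/(-42748) = (36285 + 166464)*(-1/42748) = 202749*(-1/42748) = -202749/42748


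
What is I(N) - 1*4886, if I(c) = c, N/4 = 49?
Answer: -4690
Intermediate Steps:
N = 196 (N = 4*49 = 196)
I(N) - 1*4886 = 196 - 1*4886 = 196 - 4886 = -4690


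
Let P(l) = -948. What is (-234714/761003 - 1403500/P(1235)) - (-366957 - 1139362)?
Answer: 271943208176216/180357711 ≈ 1.5078e+6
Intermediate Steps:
(-234714/761003 - 1403500/P(1235)) - (-366957 - 1139362) = (-234714/761003 - 1403500/(-948)) - (-366957 - 1139362) = (-234714*1/761003 - 1403500*(-1/948)) - 1*(-1506319) = (-234714/761003 + 350875/237) + 1506319 = 266961300407/180357711 + 1506319 = 271943208176216/180357711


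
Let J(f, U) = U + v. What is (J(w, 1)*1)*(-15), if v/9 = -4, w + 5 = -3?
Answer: 525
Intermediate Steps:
w = -8 (w = -5 - 3 = -8)
v = -36 (v = 9*(-4) = -36)
J(f, U) = -36 + U (J(f, U) = U - 36 = -36 + U)
(J(w, 1)*1)*(-15) = ((-36 + 1)*1)*(-15) = -35*1*(-15) = -35*(-15) = 525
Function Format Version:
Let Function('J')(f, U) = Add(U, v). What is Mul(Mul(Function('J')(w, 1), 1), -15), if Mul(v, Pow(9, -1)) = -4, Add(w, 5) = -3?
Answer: 525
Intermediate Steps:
w = -8 (w = Add(-5, -3) = -8)
v = -36 (v = Mul(9, -4) = -36)
Function('J')(f, U) = Add(-36, U) (Function('J')(f, U) = Add(U, -36) = Add(-36, U))
Mul(Mul(Function('J')(w, 1), 1), -15) = Mul(Mul(Add(-36, 1), 1), -15) = Mul(Mul(-35, 1), -15) = Mul(-35, -15) = 525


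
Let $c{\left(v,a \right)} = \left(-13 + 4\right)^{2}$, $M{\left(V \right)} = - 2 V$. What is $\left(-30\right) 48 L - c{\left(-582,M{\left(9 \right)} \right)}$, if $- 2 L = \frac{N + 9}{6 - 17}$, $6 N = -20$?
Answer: $- \frac{4971}{11} \approx -451.91$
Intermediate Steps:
$N = - \frac{10}{3}$ ($N = \frac{1}{6} \left(-20\right) = - \frac{10}{3} \approx -3.3333$)
$c{\left(v,a \right)} = 81$ ($c{\left(v,a \right)} = \left(-9\right)^{2} = 81$)
$L = \frac{17}{66}$ ($L = - \frac{\left(- \frac{10}{3} + 9\right) \frac{1}{6 - 17}}{2} = - \frac{\frac{17}{3} \frac{1}{-11}}{2} = - \frac{\frac{17}{3} \left(- \frac{1}{11}\right)}{2} = \left(- \frac{1}{2}\right) \left(- \frac{17}{33}\right) = \frac{17}{66} \approx 0.25758$)
$\left(-30\right) 48 L - c{\left(-582,M{\left(9 \right)} \right)} = \left(-30\right) 48 \cdot \frac{17}{66} - 81 = \left(-1440\right) \frac{17}{66} - 81 = - \frac{4080}{11} - 81 = - \frac{4971}{11}$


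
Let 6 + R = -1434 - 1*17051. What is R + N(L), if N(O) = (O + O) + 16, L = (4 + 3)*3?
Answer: -18433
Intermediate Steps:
L = 21 (L = 7*3 = 21)
N(O) = 16 + 2*O (N(O) = 2*O + 16 = 16 + 2*O)
R = -18491 (R = -6 + (-1434 - 1*17051) = -6 + (-1434 - 17051) = -6 - 18485 = -18491)
R + N(L) = -18491 + (16 + 2*21) = -18491 + (16 + 42) = -18491 + 58 = -18433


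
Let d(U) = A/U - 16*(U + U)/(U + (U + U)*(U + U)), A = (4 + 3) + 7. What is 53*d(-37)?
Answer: -46322/5439 ≈ -8.5166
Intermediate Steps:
A = 14 (A = 7 + 7 = 14)
d(U) = 14/U - 32*U/(U + 4*U**2) (d(U) = 14/U - 16*(U + U)/(U + (U + U)*(U + U)) = 14/U - 16*2*U/(U + (2*U)*(2*U)) = 14/U - 16*2*U/(U + 4*U**2) = 14/U - 32*U/(U + 4*U**2))
53*d(-37) = 53*(2*(7 + 12*(-37))/(-37*(1 + 4*(-37)))) = 53*(2*(-1/37)*(7 - 444)/(1 - 148)) = 53*(2*(-1/37)*(-437)/(-147)) = 53*(2*(-1/37)*(-1/147)*(-437)) = 53*(-874/5439) = -46322/5439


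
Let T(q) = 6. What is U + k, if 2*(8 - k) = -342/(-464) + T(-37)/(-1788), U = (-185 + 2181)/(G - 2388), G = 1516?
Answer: 40272593/7535824 ≈ 5.3442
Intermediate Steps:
U = -499/218 (U = (-185 + 2181)/(1516 - 2388) = 1996/(-872) = 1996*(-1/872) = -499/218 ≈ -2.2890)
k = 527725/69136 (k = 8 - (-342/(-464) + 6/(-1788))/2 = 8 - (-342*(-1/464) + 6*(-1/1788))/2 = 8 - (171/232 - 1/298)/2 = 8 - ½*25363/34568 = 8 - 25363/69136 = 527725/69136 ≈ 7.6331)
U + k = -499/218 + 527725/69136 = 40272593/7535824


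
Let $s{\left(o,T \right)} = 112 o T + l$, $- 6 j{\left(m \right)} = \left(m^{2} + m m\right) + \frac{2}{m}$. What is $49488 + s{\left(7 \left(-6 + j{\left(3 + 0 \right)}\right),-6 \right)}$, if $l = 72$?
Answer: $\frac{277256}{3} \approx 92419.0$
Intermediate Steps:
$j{\left(m \right)} = - \frac{1}{3 m} - \frac{m^{2}}{3}$ ($j{\left(m \right)} = - \frac{\left(m^{2} + m m\right) + \frac{2}{m}}{6} = - \frac{\left(m^{2} + m^{2}\right) + \frac{2}{m}}{6} = - \frac{2 m^{2} + \frac{2}{m}}{6} = - \frac{\frac{2}{m} + 2 m^{2}}{6} = - \frac{1}{3 m} - \frac{m^{2}}{3}$)
$s{\left(o,T \right)} = 72 + 112 T o$ ($s{\left(o,T \right)} = 112 o T + 72 = 112 T o + 72 = 72 + 112 T o$)
$49488 + s{\left(7 \left(-6 + j{\left(3 + 0 \right)}\right),-6 \right)} = 49488 + \left(72 + 112 \left(-6\right) 7 \left(-6 + \frac{-1 - \left(3 + 0\right)^{3}}{3 \left(3 + 0\right)}\right)\right) = 49488 + \left(72 + 112 \left(-6\right) 7 \left(-6 + \frac{-1 - 3^{3}}{3 \cdot 3}\right)\right) = 49488 + \left(72 + 112 \left(-6\right) 7 \left(-6 + \frac{1}{3} \cdot \frac{1}{3} \left(-1 - 27\right)\right)\right) = 49488 + \left(72 + 112 \left(-6\right) 7 \left(-6 + \frac{1}{3} \cdot \frac{1}{3} \left(-28\right)\right)\right) = 49488 + \left(72 + 112 \left(-6\right) 7 \left(-6 - \frac{28}{9}\right)\right) = 49488 + \left(72 + 112 \left(-6\right) 7 \left(- \frac{82}{9}\right)\right) = 49488 + \left(72 + 112 \left(-6\right) \left(- \frac{574}{9}\right)\right) = 49488 + \left(72 + \frac{128576}{3}\right) = 49488 + \frac{128792}{3} = \frac{277256}{3}$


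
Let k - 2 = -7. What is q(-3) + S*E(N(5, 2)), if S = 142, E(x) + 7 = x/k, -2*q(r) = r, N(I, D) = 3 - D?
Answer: -10209/10 ≈ -1020.9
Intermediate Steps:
k = -5 (k = 2 - 7 = -5)
q(r) = -r/2
E(x) = -7 - x/5 (E(x) = -7 + x/(-5) = -7 + x*(-1/5) = -7 - x/5)
q(-3) + S*E(N(5, 2)) = -1/2*(-3) + 142*(-7 - (3 - 1*2)/5) = 3/2 + 142*(-7 - (3 - 2)/5) = 3/2 + 142*(-7 - 1/5*1) = 3/2 + 142*(-7 - 1/5) = 3/2 + 142*(-36/5) = 3/2 - 5112/5 = -10209/10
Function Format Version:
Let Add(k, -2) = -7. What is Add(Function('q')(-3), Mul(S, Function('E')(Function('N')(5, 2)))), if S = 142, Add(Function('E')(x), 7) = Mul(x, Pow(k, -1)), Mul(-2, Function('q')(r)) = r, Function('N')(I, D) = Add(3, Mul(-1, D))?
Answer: Rational(-10209, 10) ≈ -1020.9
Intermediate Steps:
k = -5 (k = Add(2, -7) = -5)
Function('q')(r) = Mul(Rational(-1, 2), r)
Function('E')(x) = Add(-7, Mul(Rational(-1, 5), x)) (Function('E')(x) = Add(-7, Mul(x, Pow(-5, -1))) = Add(-7, Mul(x, Rational(-1, 5))) = Add(-7, Mul(Rational(-1, 5), x)))
Add(Function('q')(-3), Mul(S, Function('E')(Function('N')(5, 2)))) = Add(Mul(Rational(-1, 2), -3), Mul(142, Add(-7, Mul(Rational(-1, 5), Add(3, Mul(-1, 2)))))) = Add(Rational(3, 2), Mul(142, Add(-7, Mul(Rational(-1, 5), Add(3, -2))))) = Add(Rational(3, 2), Mul(142, Add(-7, Mul(Rational(-1, 5), 1)))) = Add(Rational(3, 2), Mul(142, Add(-7, Rational(-1, 5)))) = Add(Rational(3, 2), Mul(142, Rational(-36, 5))) = Add(Rational(3, 2), Rational(-5112, 5)) = Rational(-10209, 10)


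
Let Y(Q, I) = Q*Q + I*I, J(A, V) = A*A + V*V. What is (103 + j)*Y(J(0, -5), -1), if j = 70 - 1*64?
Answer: 68234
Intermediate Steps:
J(A, V) = A**2 + V**2
Y(Q, I) = I**2 + Q**2 (Y(Q, I) = Q**2 + I**2 = I**2 + Q**2)
j = 6 (j = 70 - 64 = 6)
(103 + j)*Y(J(0, -5), -1) = (103 + 6)*((-1)**2 + (0**2 + (-5)**2)**2) = 109*(1 + (0 + 25)**2) = 109*(1 + 25**2) = 109*(1 + 625) = 109*626 = 68234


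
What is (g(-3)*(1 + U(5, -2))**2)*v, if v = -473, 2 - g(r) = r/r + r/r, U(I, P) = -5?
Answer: 0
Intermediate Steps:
g(r) = 0 (g(r) = 2 - (r/r + r/r) = 2 - (1 + 1) = 2 - 1*2 = 2 - 2 = 0)
(g(-3)*(1 + U(5, -2))**2)*v = (0*(1 - 5)**2)*(-473) = (0*(-4)**2)*(-473) = (0*16)*(-473) = 0*(-473) = 0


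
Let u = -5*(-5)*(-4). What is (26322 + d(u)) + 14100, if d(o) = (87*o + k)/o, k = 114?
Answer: 2025393/50 ≈ 40508.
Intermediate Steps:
u = -100 (u = 25*(-4) = -100)
d(o) = (114 + 87*o)/o (d(o) = (87*o + 114)/o = (114 + 87*o)/o)
(26322 + d(u)) + 14100 = (26322 + (87 + 114/(-100))) + 14100 = (26322 + (87 + 114*(-1/100))) + 14100 = (26322 + (87 - 57/50)) + 14100 = (26322 + 4293/50) + 14100 = 1320393/50 + 14100 = 2025393/50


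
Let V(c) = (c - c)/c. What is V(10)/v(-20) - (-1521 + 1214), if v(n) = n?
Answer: 307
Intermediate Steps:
V(c) = 0 (V(c) = 0/c = 0)
V(10)/v(-20) - (-1521 + 1214) = 0/(-20) - (-1521 + 1214) = 0*(-1/20) - 1*(-307) = 0 + 307 = 307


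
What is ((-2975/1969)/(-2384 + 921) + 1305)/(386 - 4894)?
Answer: -268517665/927568334 ≈ -0.28949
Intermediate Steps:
((-2975/1969)/(-2384 + 921) + 1305)/(386 - 4894) = (-2975*1/1969/(-1463) + 1305)/(-4508) = (-2975/1969*(-1/1463) + 1305)*(-1/4508) = (425/411521 + 1305)*(-1/4508) = (537035330/411521)*(-1/4508) = -268517665/927568334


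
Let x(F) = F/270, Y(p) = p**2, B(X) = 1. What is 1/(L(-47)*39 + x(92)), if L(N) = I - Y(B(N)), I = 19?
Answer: 135/94816 ≈ 0.0014238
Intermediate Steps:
x(F) = F/270 (x(F) = F*(1/270) = F/270)
L(N) = 18 (L(N) = 19 - 1*1**2 = 19 - 1*1 = 19 - 1 = 18)
1/(L(-47)*39 + x(92)) = 1/(18*39 + (1/270)*92) = 1/(702 + 46/135) = 1/(94816/135) = 135/94816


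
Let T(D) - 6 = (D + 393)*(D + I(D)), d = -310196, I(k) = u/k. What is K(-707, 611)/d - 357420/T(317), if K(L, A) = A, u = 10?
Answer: -2199341828297/1383400333352 ≈ -1.5898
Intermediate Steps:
I(k) = 10/k
T(D) = 6 + (393 + D)*(D + 10/D) (T(D) = 6 + (D + 393)*(D + 10/D) = 6 + (393 + D)*(D + 10/D))
K(-707, 611)/d - 357420/T(317) = 611/(-310196) - 357420/(16 + 317² + 393*317 + 3930/317) = 611*(-1/310196) - 357420/(16 + 100489 + 124581 + 3930*(1/317)) = -611/310196 - 357420/(16 + 100489 + 124581 + 3930/317) = -611/310196 - 357420/71356192/317 = -611/310196 - 357420*317/71356192 = -611/310196 - 28325535/17839048 = -2199341828297/1383400333352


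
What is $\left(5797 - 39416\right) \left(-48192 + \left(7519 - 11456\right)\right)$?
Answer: $1752524851$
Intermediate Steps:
$\left(5797 - 39416\right) \left(-48192 + \left(7519 - 11456\right)\right) = - 33619 \left(-48192 + \left(7519 - 11456\right)\right) = - 33619 \left(-48192 - 3937\right) = \left(-33619\right) \left(-52129\right) = 1752524851$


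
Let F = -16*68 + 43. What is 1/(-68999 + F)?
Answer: -1/70044 ≈ -1.4277e-5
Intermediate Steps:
F = -1045 (F = -1088 + 43 = -1045)
1/(-68999 + F) = 1/(-68999 - 1045) = 1/(-70044) = -1/70044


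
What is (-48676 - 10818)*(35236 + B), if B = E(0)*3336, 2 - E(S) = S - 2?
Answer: -2890218520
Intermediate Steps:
E(S) = 4 - S (E(S) = 2 - (S - 2) = 2 - (-2 + S) = 2 + (2 - S) = 4 - S)
B = 13344 (B = (4 - 1*0)*3336 = (4 + 0)*3336 = 4*3336 = 13344)
(-48676 - 10818)*(35236 + B) = (-48676 - 10818)*(35236 + 13344) = -59494*48580 = -2890218520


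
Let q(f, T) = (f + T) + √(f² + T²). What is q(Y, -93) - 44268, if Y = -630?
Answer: -44991 + 3*√45061 ≈ -44354.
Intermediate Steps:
q(f, T) = T + f + √(T² + f²) (q(f, T) = (T + f) + √(T² + f²) = T + f + √(T² + f²))
q(Y, -93) - 44268 = (-93 - 630 + √((-93)² + (-630)²)) - 44268 = (-93 - 630 + √(8649 + 396900)) - 44268 = (-93 - 630 + √405549) - 44268 = (-93 - 630 + 3*√45061) - 44268 = (-723 + 3*√45061) - 44268 = -44991 + 3*√45061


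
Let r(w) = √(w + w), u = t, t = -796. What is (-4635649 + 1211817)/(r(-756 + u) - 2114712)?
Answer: 226263081762/139750213939 + 427979*I*√194/139750213939 ≈ 1.6191 + 4.2655e-5*I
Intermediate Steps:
u = -796
r(w) = √2*√w (r(w) = √(2*w) = √2*√w)
(-4635649 + 1211817)/(r(-756 + u) - 2114712) = (-4635649 + 1211817)/(√2*√(-756 - 796) - 2114712) = -3423832/(√2*√(-1552) - 2114712) = -3423832/(√2*(4*I*√97) - 2114712) = -3423832/(4*I*√194 - 2114712) = -3423832/(-2114712 + 4*I*√194)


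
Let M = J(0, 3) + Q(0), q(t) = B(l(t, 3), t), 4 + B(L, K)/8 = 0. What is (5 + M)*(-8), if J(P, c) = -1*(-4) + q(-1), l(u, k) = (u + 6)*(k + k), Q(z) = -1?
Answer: 192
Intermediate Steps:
l(u, k) = 2*k*(6 + u) (l(u, k) = (6 + u)*(2*k) = 2*k*(6 + u))
B(L, K) = -32 (B(L, K) = -32 + 8*0 = -32 + 0 = -32)
q(t) = -32
J(P, c) = -28 (J(P, c) = -1*(-4) - 32 = 4 - 32 = -28)
M = -29 (M = -28 - 1 = -29)
(5 + M)*(-8) = (5 - 29)*(-8) = -24*(-8) = 192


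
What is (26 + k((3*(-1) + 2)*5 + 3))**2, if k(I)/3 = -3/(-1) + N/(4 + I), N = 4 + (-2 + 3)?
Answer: 7225/4 ≈ 1806.3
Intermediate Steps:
N = 5 (N = 4 + 1 = 5)
k(I) = 9 + 15/(4 + I) (k(I) = 3*(-3/(-1) + 5/(4 + I)) = 3*(-3*(-1) + 5/(4 + I)) = 3*(3 + 5/(4 + I)) = 9 + 15/(4 + I))
(26 + k((3*(-1) + 2)*5 + 3))**2 = (26 + 3*(17 + 3*((3*(-1) + 2)*5 + 3))/(4 + ((3*(-1) + 2)*5 + 3)))**2 = (26 + 3*(17 + 3*((-3 + 2)*5 + 3))/(4 + ((-3 + 2)*5 + 3)))**2 = (26 + 3*(17 + 3*(-1*5 + 3))/(4 + (-1*5 + 3)))**2 = (26 + 3*(17 + 3*(-5 + 3))/(4 + (-5 + 3)))**2 = (26 + 3*(17 + 3*(-2))/(4 - 2))**2 = (26 + 3*(17 - 6)/2)**2 = (26 + 3*(1/2)*11)**2 = (26 + 33/2)**2 = (85/2)**2 = 7225/4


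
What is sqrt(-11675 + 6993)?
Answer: I*sqrt(4682) ≈ 68.425*I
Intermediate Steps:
sqrt(-11675 + 6993) = sqrt(-4682) = I*sqrt(4682)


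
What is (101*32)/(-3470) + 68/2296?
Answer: -898089/995890 ≈ -0.90180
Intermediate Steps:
(101*32)/(-3470) + 68/2296 = 3232*(-1/3470) + 68*(1/2296) = -1616/1735 + 17/574 = -898089/995890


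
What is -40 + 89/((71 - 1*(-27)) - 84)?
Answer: -471/14 ≈ -33.643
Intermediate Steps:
-40 + 89/((71 - 1*(-27)) - 84) = -40 + 89/((71 + 27) - 84) = -40 + 89/(98 - 84) = -40 + 89/14 = -471/14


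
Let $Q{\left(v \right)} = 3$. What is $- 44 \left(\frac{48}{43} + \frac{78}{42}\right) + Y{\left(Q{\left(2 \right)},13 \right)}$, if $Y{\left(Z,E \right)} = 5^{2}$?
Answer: $- \frac{31855}{301} \approx -105.83$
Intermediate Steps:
$Y{\left(Z,E \right)} = 25$
$- 44 \left(\frac{48}{43} + \frac{78}{42}\right) + Y{\left(Q{\left(2 \right)},13 \right)} = - 44 \left(\frac{48}{43} + \frac{78}{42}\right) + 25 = - 44 \left(48 \cdot \frac{1}{43} + 78 \cdot \frac{1}{42}\right) + 25 = - 44 \left(\frac{48}{43} + \frac{13}{7}\right) + 25 = \left(-44\right) \frac{895}{301} + 25 = - \frac{39380}{301} + 25 = - \frac{31855}{301}$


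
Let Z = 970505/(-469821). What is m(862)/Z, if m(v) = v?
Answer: -404985702/970505 ≈ -417.29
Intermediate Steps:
Z = -970505/469821 (Z = 970505*(-1/469821) = -970505/469821 ≈ -2.0657)
m(862)/Z = 862/(-970505/469821) = 862*(-469821/970505) = -404985702/970505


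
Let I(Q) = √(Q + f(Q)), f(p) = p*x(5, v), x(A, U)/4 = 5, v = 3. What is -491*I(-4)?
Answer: -982*I*√21 ≈ -4500.1*I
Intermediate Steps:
x(A, U) = 20 (x(A, U) = 4*5 = 20)
f(p) = 20*p (f(p) = p*20 = 20*p)
I(Q) = √21*√Q (I(Q) = √(Q + 20*Q) = √(21*Q) = √21*√Q)
-491*I(-4) = -491*√21*√(-4) = -491*√21*2*I = -982*I*√21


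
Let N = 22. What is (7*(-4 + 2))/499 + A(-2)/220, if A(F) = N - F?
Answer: 2224/27445 ≈ 0.081035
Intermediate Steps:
A(F) = 22 - F
(7*(-4 + 2))/499 + A(-2)/220 = (7*(-4 + 2))/499 + (22 - 1*(-2))/220 = (7*(-2))*(1/499) + (22 + 2)*(1/220) = -14*1/499 + 24*(1/220) = -14/499 + 6/55 = 2224/27445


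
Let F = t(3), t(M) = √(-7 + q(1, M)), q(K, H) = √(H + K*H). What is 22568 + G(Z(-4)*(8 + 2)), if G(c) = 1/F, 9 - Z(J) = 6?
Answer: 22568 - I/√(7 - √6) ≈ 22568.0 - 0.46878*I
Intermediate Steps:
Z(J) = 3 (Z(J) = 9 - 1*6 = 9 - 6 = 3)
q(K, H) = √(H + H*K)
t(M) = √(-7 + √2*√M) (t(M) = √(-7 + √(M*(1 + 1))) = √(-7 + √(M*2)) = √(-7 + √(2*M)) = √(-7 + √2*√M))
F = √(-7 + √6) (F = √(-7 + √2*√3) = √(-7 + √6) ≈ 2.1332*I)
G(c) = (-7 + √6)^(-½) (G(c) = 1/(√(-7 + √6)) = (-7 + √6)^(-½))
22568 + G(Z(-4)*(8 + 2)) = 22568 - I/√(7 - √6)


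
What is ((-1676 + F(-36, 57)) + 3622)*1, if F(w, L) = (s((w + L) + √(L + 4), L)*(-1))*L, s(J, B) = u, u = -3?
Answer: 2117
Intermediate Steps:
s(J, B) = -3
F(w, L) = 3*L (F(w, L) = (-3*(-1))*L = 3*L)
((-1676 + F(-36, 57)) + 3622)*1 = ((-1676 + 3*57) + 3622)*1 = ((-1676 + 171) + 3622)*1 = (-1505 + 3622)*1 = 2117*1 = 2117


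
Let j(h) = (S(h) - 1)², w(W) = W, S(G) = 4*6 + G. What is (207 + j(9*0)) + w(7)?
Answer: 743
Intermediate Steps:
S(G) = 24 + G
j(h) = (23 + h)² (j(h) = ((24 + h) - 1)² = (23 + h)²)
(207 + j(9*0)) + w(7) = (207 + (23 + 9*0)²) + 7 = (207 + (23 + 0)²) + 7 = (207 + 23²) + 7 = (207 + 529) + 7 = 736 + 7 = 743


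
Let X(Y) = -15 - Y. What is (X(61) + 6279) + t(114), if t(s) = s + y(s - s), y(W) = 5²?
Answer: 6342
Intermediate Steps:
y(W) = 25
t(s) = 25 + s (t(s) = s + 25 = 25 + s)
(X(61) + 6279) + t(114) = ((-15 - 1*61) + 6279) + (25 + 114) = ((-15 - 61) + 6279) + 139 = (-76 + 6279) + 139 = 6203 + 139 = 6342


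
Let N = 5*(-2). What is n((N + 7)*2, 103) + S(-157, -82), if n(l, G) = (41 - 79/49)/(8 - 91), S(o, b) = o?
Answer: -640449/4067 ≈ -157.47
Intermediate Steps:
N = -10
n(l, G) = -1930/4067 (n(l, G) = (41 - 79*1/49)/(-83) = (41 - 79/49)*(-1/83) = (1930/49)*(-1/83) = -1930/4067)
n((N + 7)*2, 103) + S(-157, -82) = -1930/4067 - 157 = -640449/4067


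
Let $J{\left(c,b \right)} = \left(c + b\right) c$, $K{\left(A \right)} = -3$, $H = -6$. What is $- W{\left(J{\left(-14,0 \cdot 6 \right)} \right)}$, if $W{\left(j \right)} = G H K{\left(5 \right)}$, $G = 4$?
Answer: $-72$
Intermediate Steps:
$J{\left(c,b \right)} = c \left(b + c\right)$ ($J{\left(c,b \right)} = \left(b + c\right) c = c \left(b + c\right)$)
$W{\left(j \right)} = 72$ ($W{\left(j \right)} = 4 \left(-6\right) \left(-3\right) = \left(-24\right) \left(-3\right) = 72$)
$- W{\left(J{\left(-14,0 \cdot 6 \right)} \right)} = \left(-1\right) 72 = -72$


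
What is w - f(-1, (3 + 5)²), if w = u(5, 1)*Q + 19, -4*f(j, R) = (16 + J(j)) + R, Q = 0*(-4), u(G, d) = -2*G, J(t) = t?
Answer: 155/4 ≈ 38.750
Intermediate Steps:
Q = 0
f(j, R) = -4 - R/4 - j/4 (f(j, R) = -((16 + j) + R)/4 = -(16 + R + j)/4 = -4 - R/4 - j/4)
w = 19 (w = -2*5*0 + 19 = -10*0 + 19 = 0 + 19 = 19)
w - f(-1, (3 + 5)²) = 19 - (-4 - (3 + 5)²/4 - ¼*(-1)) = 19 - (-4 - ¼*8² + ¼) = 19 - (-4 - ¼*64 + ¼) = 19 - (-4 - 16 + ¼) = 19 - 1*(-79/4) = 19 + 79/4 = 155/4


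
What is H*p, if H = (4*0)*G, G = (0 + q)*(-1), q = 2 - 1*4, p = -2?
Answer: 0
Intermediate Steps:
q = -2 (q = 2 - 4 = -2)
G = 2 (G = (0 - 2)*(-1) = -2*(-1) = 2)
H = 0 (H = (4*0)*2 = 0*2 = 0)
H*p = 0*(-2) = 0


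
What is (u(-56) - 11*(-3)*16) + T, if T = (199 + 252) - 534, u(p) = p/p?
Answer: 446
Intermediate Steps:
u(p) = 1
T = -83 (T = 451 - 534 = -83)
(u(-56) - 11*(-3)*16) + T = (1 - 11*(-3)*16) - 83 = (1 + 33*16) - 83 = (1 + 528) - 83 = 529 - 83 = 446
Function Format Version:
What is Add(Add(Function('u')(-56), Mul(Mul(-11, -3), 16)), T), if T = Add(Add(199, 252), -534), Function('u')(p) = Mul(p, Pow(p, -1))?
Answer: 446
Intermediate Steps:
Function('u')(p) = 1
T = -83 (T = Add(451, -534) = -83)
Add(Add(Function('u')(-56), Mul(Mul(-11, -3), 16)), T) = Add(Add(1, Mul(Mul(-11, -3), 16)), -83) = Add(Add(1, Mul(33, 16)), -83) = Add(Add(1, 528), -83) = Add(529, -83) = 446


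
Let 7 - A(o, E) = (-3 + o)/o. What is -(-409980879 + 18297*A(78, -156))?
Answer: 10656630225/26 ≈ 4.0987e+8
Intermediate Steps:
A(o, E) = 7 - (-3 + o)/o
-(-409980879 + 18297*A(78, -156)) = -(-409871097 + 18297/26) = -18297/(1/(-22407 + (6 + 1/26))) = -18297/(1/(-22407 + 157/26)) = -18297/(1/(-582425/26)) = -18297/(-26/582425) = -18297*(-582425/26) = 10656630225/26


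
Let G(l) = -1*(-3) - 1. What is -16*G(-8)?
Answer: -32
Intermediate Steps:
G(l) = 2 (G(l) = 3 - 1 = 2)
-16*G(-8) = -16*2 = -32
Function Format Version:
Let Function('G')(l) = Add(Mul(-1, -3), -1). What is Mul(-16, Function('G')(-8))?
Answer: -32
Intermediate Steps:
Function('G')(l) = 2 (Function('G')(l) = Add(3, -1) = 2)
Mul(-16, Function('G')(-8)) = Mul(-16, 2) = -32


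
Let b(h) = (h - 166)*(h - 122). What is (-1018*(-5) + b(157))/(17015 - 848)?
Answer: 4775/16167 ≈ 0.29535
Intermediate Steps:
b(h) = (-166 + h)*(-122 + h)
(-1018*(-5) + b(157))/(17015 - 848) = (-1018*(-5) + (20252 + 157² - 288*157))/(17015 - 848) = (5090 + (20252 + 24649 - 45216))/16167 = (5090 - 315)*(1/16167) = 4775*(1/16167) = 4775/16167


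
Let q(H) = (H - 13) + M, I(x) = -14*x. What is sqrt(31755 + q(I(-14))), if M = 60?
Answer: sqrt(31998) ≈ 178.88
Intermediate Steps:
q(H) = 47 + H (q(H) = (H - 13) + 60 = (-13 + H) + 60 = 47 + H)
sqrt(31755 + q(I(-14))) = sqrt(31755 + (47 - 14*(-14))) = sqrt(31755 + (47 + 196)) = sqrt(31755 + 243) = sqrt(31998)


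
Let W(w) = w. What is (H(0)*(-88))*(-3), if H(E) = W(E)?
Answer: 0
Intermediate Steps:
H(E) = E
(H(0)*(-88))*(-3) = (0*(-88))*(-3) = 0*(-3) = 0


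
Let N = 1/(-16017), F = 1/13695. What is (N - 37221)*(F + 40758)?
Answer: -332769960833302738/219352815 ≈ -1.5171e+9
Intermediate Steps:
F = 1/13695 ≈ 7.3019e-5
N = -1/16017 ≈ -6.2434e-5
(N - 37221)*(F + 40758) = (-1/16017 - 37221)*(1/13695 + 40758) = -596168758/16017*558180811/13695 = -332769960833302738/219352815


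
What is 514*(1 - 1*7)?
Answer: -3084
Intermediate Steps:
514*(1 - 1*7) = 514*(1 - 7) = 514*(-6) = -3084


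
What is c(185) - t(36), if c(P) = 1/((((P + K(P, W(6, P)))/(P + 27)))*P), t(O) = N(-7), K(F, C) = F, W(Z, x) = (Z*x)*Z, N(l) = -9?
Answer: 308131/34225 ≈ 9.0031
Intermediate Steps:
W(Z, x) = x*Z**2
t(O) = -9
c(P) = (27 + P)/(2*P**2) (c(P) = 1/((((P + P)/(P + 27)))*P) = 1/((((2*P)/(27 + P)))*P) = 1/(((2*P/(27 + P)))*P) = ((27 + P)/(2*P))/P = (27 + P)/(2*P**2))
c(185) - t(36) = (1/2)*(27 + 185)/185**2 - 1*(-9) = (1/2)*(1/34225)*212 + 9 = 106/34225 + 9 = 308131/34225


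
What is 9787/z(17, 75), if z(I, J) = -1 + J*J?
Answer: 9787/5624 ≈ 1.7402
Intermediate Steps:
z(I, J) = -1 + J²
9787/z(17, 75) = 9787/(-1 + 75²) = 9787/(-1 + 5625) = 9787/5624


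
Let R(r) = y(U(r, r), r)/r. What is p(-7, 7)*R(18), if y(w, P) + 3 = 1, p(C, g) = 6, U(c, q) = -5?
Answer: -⅔ ≈ -0.66667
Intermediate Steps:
y(w, P) = -2 (y(w, P) = -3 + 1 = -2)
R(r) = -2/r
p(-7, 7)*R(18) = 6*(-2/18) = 6*(-2*1/18) = 6*(-⅑) = -⅔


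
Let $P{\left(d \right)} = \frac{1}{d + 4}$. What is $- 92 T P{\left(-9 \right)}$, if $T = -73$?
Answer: $- \frac{6716}{5} \approx -1343.2$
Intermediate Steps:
$P{\left(d \right)} = \frac{1}{4 + d}$
$- 92 T P{\left(-9 \right)} = \frac{\left(-92\right) \left(-73\right)}{4 - 9} = \frac{6716}{-5} = 6716 \left(- \frac{1}{5}\right) = - \frac{6716}{5}$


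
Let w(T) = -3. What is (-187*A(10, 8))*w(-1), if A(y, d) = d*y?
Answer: 44880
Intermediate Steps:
(-187*A(10, 8))*w(-1) = -1496*10*(-3) = -187*80*(-3) = -14960*(-3) = 44880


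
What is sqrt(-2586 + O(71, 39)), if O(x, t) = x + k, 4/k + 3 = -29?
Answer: I*sqrt(40242)/4 ≈ 50.151*I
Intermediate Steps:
k = -1/8 (k = 4/(-3 - 29) = 4/(-32) = 4*(-1/32) = -1/8 ≈ -0.12500)
O(x, t) = -1/8 + x (O(x, t) = x - 1/8 = -1/8 + x)
sqrt(-2586 + O(71, 39)) = sqrt(-2586 + (-1/8 + 71)) = sqrt(-2586 + 567/8) = sqrt(-20121/8) = I*sqrt(40242)/4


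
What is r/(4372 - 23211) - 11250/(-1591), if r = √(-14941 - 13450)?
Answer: 11250/1591 - I*√28391/18839 ≈ 7.071 - 0.008944*I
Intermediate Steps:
r = I*√28391 (r = √(-28391) = I*√28391 ≈ 168.5*I)
r/(4372 - 23211) - 11250/(-1591) = (I*√28391)/(4372 - 23211) - 11250/(-1591) = (I*√28391)/(-18839) - 11250*(-1/1591) = (I*√28391)*(-1/18839) + 11250/1591 = -I*√28391/18839 + 11250/1591 = 11250/1591 - I*√28391/18839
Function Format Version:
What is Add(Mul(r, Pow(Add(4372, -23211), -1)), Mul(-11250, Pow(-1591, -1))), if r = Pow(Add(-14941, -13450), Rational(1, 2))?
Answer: Add(Rational(11250, 1591), Mul(Rational(-1, 18839), I, Pow(28391, Rational(1, 2)))) ≈ Add(7.0710, Mul(-0.0089440, I))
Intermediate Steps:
r = Mul(I, Pow(28391, Rational(1, 2))) (r = Pow(-28391, Rational(1, 2)) = Mul(I, Pow(28391, Rational(1, 2))) ≈ Mul(168.50, I))
Add(Mul(r, Pow(Add(4372, -23211), -1)), Mul(-11250, Pow(-1591, -1))) = Add(Mul(Mul(I, Pow(28391, Rational(1, 2))), Pow(Add(4372, -23211), -1)), Mul(-11250, Pow(-1591, -1))) = Add(Mul(Mul(I, Pow(28391, Rational(1, 2))), Pow(-18839, -1)), Mul(-11250, Rational(-1, 1591))) = Add(Mul(Mul(I, Pow(28391, Rational(1, 2))), Rational(-1, 18839)), Rational(11250, 1591)) = Add(Mul(Rational(-1, 18839), I, Pow(28391, Rational(1, 2))), Rational(11250, 1591)) = Add(Rational(11250, 1591), Mul(Rational(-1, 18839), I, Pow(28391, Rational(1, 2))))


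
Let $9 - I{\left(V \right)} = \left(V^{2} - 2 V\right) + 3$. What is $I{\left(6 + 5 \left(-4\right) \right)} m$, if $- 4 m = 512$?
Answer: $27904$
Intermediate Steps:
$m = -128$ ($m = \left(- \frac{1}{4}\right) 512 = -128$)
$I{\left(V \right)} = 6 - V^{2} + 2 V$ ($I{\left(V \right)} = 9 - \left(\left(V^{2} - 2 V\right) + 3\right) = 9 - \left(3 + V^{2} - 2 V\right) = 6 - V^{2} + 2 V$)
$I{\left(6 + 5 \left(-4\right) \right)} m = \left(6 - \left(6 + 5 \left(-4\right)\right)^{2} + 2 \left(6 + 5 \left(-4\right)\right)\right) \left(-128\right) = \left(6 - \left(6 - 20\right)^{2} + 2 \left(6 - 20\right)\right) \left(-128\right) = \left(6 - \left(-14\right)^{2} + 2 \left(-14\right)\right) \left(-128\right) = \left(6 - 196 - 28\right) \left(-128\right) = \left(-218\right) \left(-128\right) = 27904$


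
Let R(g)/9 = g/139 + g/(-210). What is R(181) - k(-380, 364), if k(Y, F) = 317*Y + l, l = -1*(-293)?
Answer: 1169263463/9730 ≈ 1.2017e+5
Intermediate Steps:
l = 293
k(Y, F) = 293 + 317*Y (k(Y, F) = 317*Y + 293 = 293 + 317*Y)
R(g) = 213*g/9730 (R(g) = 9*(g/139 + g/(-210)) = 9*(g*(1/139) + g*(-1/210)) = 9*(g/139 - g/210) = 9*(71*g/29190) = 213*g/9730)
R(181) - k(-380, 364) = (213/9730)*181 - (293 + 317*(-380)) = 38553/9730 - (293 - 120460) = 38553/9730 - 1*(-120167) = 38553/9730 + 120167 = 1169263463/9730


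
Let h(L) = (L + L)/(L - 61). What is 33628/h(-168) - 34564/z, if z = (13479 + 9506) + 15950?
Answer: 10707839347/467220 ≈ 22918.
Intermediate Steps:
h(L) = 2*L/(-61 + L) (h(L) = (2*L)/(-61 + L) = 2*L/(-61 + L))
z = 38935 (z = 22985 + 15950 = 38935)
33628/h(-168) - 34564/z = 33628/((2*(-168)/(-61 - 168))) - 34564/38935 = 33628/((2*(-168)/(-229))) - 34564*1/38935 = 33628/((2*(-168)*(-1/229))) - 34564/38935 = 33628/(336/229) - 34564/38935 = 33628*(229/336) - 34564/38935 = 275029/12 - 34564/38935 = 10707839347/467220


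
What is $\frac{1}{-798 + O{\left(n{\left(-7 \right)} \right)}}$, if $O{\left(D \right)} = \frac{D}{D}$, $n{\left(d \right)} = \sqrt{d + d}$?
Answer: $- \frac{1}{797} \approx -0.0012547$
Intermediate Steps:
$n{\left(d \right)} = \sqrt{2} \sqrt{d}$ ($n{\left(d \right)} = \sqrt{2 d} = \sqrt{2} \sqrt{d}$)
$O{\left(D \right)} = 1$
$\frac{1}{-798 + O{\left(n{\left(-7 \right)} \right)}} = \frac{1}{-798 + 1} = \frac{1}{-797} = - \frac{1}{797}$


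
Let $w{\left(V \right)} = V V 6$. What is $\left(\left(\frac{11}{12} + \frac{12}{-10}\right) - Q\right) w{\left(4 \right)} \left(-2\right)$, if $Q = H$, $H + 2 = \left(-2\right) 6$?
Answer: $- \frac{13168}{5} \approx -2633.6$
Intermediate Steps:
$H = -14$ ($H = -2 - 12 = -14$)
$w{\left(V \right)} = 6 V^{2}$ ($w{\left(V \right)} = V^{2} \cdot 6 = 6 V^{2}$)
$Q = -14$
$\left(\left(\frac{11}{12} + \frac{12}{-10}\right) - Q\right) w{\left(4 \right)} \left(-2\right) = \left(\left(\frac{11}{12} + \frac{12}{-10}\right) - -14\right) 6 \cdot 4^{2} \left(-2\right) = \left(\left(11 \cdot \frac{1}{12} + 12 \left(- \frac{1}{10}\right)\right) + 14\right) 6 \cdot 16 \left(-2\right) = \left(\left(\frac{11}{12} - \frac{6}{5}\right) + 14\right) 96 \left(-2\right) = \left(- \frac{17}{60} + 14\right) 96 \left(-2\right) = \frac{823}{60} \cdot 96 \left(-2\right) = \frac{6584}{5} \left(-2\right) = - \frac{13168}{5}$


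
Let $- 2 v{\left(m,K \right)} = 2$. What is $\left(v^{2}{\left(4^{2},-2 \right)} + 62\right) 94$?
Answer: $5922$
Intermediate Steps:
$v{\left(m,K \right)} = -1$ ($v{\left(m,K \right)} = \left(- \frac{1}{2}\right) 2 = -1$)
$\left(v^{2}{\left(4^{2},-2 \right)} + 62\right) 94 = \left(\left(-1\right)^{2} + 62\right) 94 = \left(1 + 62\right) 94 = 63 \cdot 94 = 5922$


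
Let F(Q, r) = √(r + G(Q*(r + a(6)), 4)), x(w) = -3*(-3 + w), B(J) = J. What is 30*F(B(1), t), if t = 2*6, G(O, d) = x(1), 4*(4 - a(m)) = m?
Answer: 90*√2 ≈ 127.28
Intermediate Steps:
a(m) = 4 - m/4
x(w) = 9 - 3*w
G(O, d) = 6 (G(O, d) = 9 - 3*1 = 9 - 3 = 6)
t = 12
F(Q, r) = √(6 + r) (F(Q, r) = √(r + 6) = √(6 + r))
30*F(B(1), t) = 30*√(6 + 12) = 30*√18 = 30*(3*√2) = 90*√2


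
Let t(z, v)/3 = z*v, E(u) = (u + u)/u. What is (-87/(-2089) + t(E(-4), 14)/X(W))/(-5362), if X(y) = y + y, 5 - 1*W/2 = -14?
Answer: -22761/106411571 ≈ -0.00021390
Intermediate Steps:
W = 38 (W = 10 - 2*(-14) = 10 + 28 = 38)
X(y) = 2*y
E(u) = 2 (E(u) = (2*u)/u = 2)
t(z, v) = 3*v*z (t(z, v) = 3*(z*v) = 3*(v*z) = 3*v*z)
(-87/(-2089) + t(E(-4), 14)/X(W))/(-5362) = (-87/(-2089) + (3*14*2)/((2*38)))/(-5362) = (-87*(-1/2089) + 84/76)*(-1/5362) = (87/2089 + 84*(1/76))*(-1/5362) = (87/2089 + 21/19)*(-1/5362) = (45522/39691)*(-1/5362) = -22761/106411571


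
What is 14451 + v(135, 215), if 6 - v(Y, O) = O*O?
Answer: -31768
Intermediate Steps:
v(Y, O) = 6 - O² (v(Y, O) = 6 - O*O = 6 - O²)
14451 + v(135, 215) = 14451 + (6 - 1*215²) = 14451 + (6 - 1*46225) = 14451 + (6 - 46225) = 14451 - 46219 = -31768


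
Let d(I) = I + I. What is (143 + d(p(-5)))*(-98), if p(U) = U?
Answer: -13034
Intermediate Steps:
d(I) = 2*I
(143 + d(p(-5)))*(-98) = (143 + 2*(-5))*(-98) = (143 - 10)*(-98) = 133*(-98) = -13034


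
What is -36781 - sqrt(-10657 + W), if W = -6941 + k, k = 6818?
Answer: -36781 - 14*I*sqrt(55) ≈ -36781.0 - 103.83*I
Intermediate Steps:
W = -123 (W = -6941 + 6818 = -123)
-36781 - sqrt(-10657 + W) = -36781 - sqrt(-10657 - 123) = -36781 - sqrt(-10780) = -36781 - 14*I*sqrt(55)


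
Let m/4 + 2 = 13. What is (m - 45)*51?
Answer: -51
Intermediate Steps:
m = 44 (m = -8 + 4*13 = -8 + 52 = 44)
(m - 45)*51 = (44 - 45)*51 = -1*51 = -51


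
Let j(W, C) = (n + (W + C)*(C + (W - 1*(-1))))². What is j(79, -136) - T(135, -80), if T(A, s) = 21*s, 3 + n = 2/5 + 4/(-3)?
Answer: 2287226041/225 ≈ 1.0165e+7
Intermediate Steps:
n = -59/15 (n = -3 + (2/5 + 4/(-3)) = -3 + (2*(⅕) + 4*(-⅓)) = -3 + (⅖ - 4/3) = -3 - 14/15 = -59/15 ≈ -3.9333)
j(W, C) = (-59/15 + (C + W)*(1 + C + W))² (j(W, C) = (-59/15 + (W + C)*(C + (W - 1*(-1))))² = (-59/15 + (C + W)*(C + (W + 1)))² = (-59/15 + (C + W)*(C + (1 + W)))² = (-59/15 + (C + W)*(1 + C + W))²)
j(79, -136) - T(135, -80) = (-59 + 15*(-136) + 15*79 + 15*(-136)² + 15*79² + 30*(-136)*79)²/225 - 21*(-80) = (-59 - 2040 + 1185 + 15*18496 + 15*6241 - 322320)²/225 - 1*(-1680) = (-59 - 2040 + 1185 + 277440 + 93615 - 322320)²/225 + 1680 = (1/225)*47821² + 1680 = (1/225)*2286848041 + 1680 = 2286848041/225 + 1680 = 2287226041/225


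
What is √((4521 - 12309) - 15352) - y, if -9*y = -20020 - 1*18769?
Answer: -38789/9 + 2*I*√5785 ≈ -4309.9 + 152.12*I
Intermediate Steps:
y = 38789/9 (y = -(-20020 - 1*18769)/9 = -(-20020 - 18769)/9 = -⅑*(-38789) = 38789/9 ≈ 4309.9)
√((4521 - 12309) - 15352) - y = √((4521 - 12309) - 15352) - 1*38789/9 = √(-7788 - 15352) - 38789/9 = √(-23140) - 38789/9 = 2*I*√5785 - 38789/9 = -38789/9 + 2*I*√5785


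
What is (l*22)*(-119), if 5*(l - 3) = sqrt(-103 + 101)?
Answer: -7854 - 2618*I*sqrt(2)/5 ≈ -7854.0 - 740.48*I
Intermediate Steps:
l = 3 + I*sqrt(2)/5 (l = 3 + sqrt(-103 + 101)/5 = 3 + sqrt(-2)/5 = 3 + (I*sqrt(2))/5 = 3 + I*sqrt(2)/5 ≈ 3.0 + 0.28284*I)
(l*22)*(-119) = ((3 + I*sqrt(2)/5)*22)*(-119) = (66 + 22*I*sqrt(2)/5)*(-119) = -7854 - 2618*I*sqrt(2)/5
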